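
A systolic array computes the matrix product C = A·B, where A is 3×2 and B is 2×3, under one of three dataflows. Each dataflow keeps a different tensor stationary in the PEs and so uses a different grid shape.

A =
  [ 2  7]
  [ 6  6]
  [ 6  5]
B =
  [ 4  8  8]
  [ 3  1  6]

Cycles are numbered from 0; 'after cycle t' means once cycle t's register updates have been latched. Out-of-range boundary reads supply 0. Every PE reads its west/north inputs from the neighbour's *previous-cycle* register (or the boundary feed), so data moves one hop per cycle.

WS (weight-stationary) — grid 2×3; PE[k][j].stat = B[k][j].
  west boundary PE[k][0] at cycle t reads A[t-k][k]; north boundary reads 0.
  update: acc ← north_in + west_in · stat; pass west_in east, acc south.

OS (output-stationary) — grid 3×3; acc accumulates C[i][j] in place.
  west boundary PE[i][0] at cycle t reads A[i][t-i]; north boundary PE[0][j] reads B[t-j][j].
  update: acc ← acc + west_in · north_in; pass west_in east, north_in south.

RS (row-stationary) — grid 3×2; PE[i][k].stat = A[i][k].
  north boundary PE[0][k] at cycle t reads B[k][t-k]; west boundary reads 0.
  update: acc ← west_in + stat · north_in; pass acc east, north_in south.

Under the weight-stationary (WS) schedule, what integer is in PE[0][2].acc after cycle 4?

WS 2×3: PE[0][2] cycle-by-cycle (with neighbour feeds):
  cycle 0: PE[0][1] → acc 0, east 0, south 0
  cycle 0: PE[0][2] → acc 0, east 0, south 0
  cycle 1: PE[0][1] → acc 16, east 2, south 16
  cycle 1: PE[0][2] → acc 0, east 0, south 0
  cycle 2: PE[0][1] → acc 48, east 6, south 48
  cycle 2: PE[0][2] → acc 16, east 2, south 16
  cycle 3: PE[0][1] → acc 48, east 6, south 48
  cycle 3: PE[0][2] → acc 48, east 6, south 48
  cycle 4: PE[0][1] → acc 0, east 0, south 0
  cycle 4: PE[0][2] → acc 48, east 6, south 48

PE[0][2].acc = 48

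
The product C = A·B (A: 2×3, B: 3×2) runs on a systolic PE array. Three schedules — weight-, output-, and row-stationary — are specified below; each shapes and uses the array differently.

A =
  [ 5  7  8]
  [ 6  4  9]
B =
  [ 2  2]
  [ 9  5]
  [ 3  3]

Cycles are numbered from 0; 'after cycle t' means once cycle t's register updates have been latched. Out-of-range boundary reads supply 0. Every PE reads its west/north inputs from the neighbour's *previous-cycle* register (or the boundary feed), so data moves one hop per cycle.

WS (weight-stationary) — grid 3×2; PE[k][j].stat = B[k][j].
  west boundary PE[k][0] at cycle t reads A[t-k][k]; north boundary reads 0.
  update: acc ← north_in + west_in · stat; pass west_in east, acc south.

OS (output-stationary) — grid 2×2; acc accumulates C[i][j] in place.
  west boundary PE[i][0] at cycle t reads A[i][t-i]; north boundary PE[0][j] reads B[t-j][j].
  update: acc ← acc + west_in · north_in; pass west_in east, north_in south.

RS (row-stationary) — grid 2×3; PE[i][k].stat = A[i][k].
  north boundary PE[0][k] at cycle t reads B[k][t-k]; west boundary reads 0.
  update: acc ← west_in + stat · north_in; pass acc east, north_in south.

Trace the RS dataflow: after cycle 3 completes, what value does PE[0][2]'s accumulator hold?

PE[0][2].acc = 69

RS (2×3). Following PE[0][2] plus its west/north inputs:
  @0  [0,1]  acc 0  |  →0  ↓0
  @0  [0,2]  acc 0  |  →0  ↓0
  @1  [0,1]  acc 73  |  →73  ↓9
  @1  [0,2]  acc 0  |  →0  ↓0
  @2  [0,1]  acc 45  |  →45  ↓5
  @2  [0,2]  acc 97  |  →97  ↓3
  @3  [0,1]  acc 0  |  →0  ↓0
  @3  [0,2]  acc 69  |  →69  ↓3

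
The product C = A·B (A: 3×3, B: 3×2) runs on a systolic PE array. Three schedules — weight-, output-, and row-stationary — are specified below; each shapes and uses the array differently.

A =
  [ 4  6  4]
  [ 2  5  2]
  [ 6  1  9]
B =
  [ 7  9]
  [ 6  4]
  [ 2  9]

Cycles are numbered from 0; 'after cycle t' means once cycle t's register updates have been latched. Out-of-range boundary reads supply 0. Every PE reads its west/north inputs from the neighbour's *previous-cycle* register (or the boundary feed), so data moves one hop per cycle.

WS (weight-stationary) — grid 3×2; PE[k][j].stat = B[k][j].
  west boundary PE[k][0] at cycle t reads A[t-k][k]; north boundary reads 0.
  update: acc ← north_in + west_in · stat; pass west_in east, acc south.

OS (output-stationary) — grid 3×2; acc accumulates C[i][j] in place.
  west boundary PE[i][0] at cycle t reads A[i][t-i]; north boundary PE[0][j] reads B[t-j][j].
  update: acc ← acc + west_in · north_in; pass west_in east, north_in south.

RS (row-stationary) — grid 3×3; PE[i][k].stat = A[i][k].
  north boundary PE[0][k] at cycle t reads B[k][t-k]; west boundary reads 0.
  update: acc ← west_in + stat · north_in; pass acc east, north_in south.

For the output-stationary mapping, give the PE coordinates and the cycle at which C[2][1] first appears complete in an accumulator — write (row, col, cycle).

(row, col, cycle) = (2, 1, 5)

OS — PE[2][1] is where C[2][1] collects:
  cycle 0: PE[2][1] → acc 0, east 0, south 0
  cycle 1: PE[2][1] → acc 0, east 0, south 0
  cycle 2: PE[2][1] → acc 0, east 0, south 0
  cycle 3: PE[2][1] → acc 54, east 6, south 9
  cycle 4: PE[2][1] → acc 58, east 1, south 4
  cycle 5: PE[2][1] → acc 139, east 9, south 9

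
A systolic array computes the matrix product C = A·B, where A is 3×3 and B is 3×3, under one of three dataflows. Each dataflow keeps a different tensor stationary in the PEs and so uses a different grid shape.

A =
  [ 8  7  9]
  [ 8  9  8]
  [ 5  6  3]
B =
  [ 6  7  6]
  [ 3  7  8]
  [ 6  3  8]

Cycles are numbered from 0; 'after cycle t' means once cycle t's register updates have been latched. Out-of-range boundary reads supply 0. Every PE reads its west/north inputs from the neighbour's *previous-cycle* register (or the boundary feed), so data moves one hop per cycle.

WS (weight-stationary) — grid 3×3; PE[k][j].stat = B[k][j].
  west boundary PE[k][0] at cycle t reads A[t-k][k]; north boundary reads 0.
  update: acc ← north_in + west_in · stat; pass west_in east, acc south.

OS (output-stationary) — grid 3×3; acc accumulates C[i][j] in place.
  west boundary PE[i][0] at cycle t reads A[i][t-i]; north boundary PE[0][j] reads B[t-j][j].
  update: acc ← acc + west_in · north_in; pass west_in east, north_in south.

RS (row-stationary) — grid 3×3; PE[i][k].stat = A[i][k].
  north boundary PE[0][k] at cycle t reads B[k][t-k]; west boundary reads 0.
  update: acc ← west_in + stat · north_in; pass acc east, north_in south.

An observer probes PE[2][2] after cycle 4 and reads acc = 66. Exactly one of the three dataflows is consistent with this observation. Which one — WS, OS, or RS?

Under WS (3×3), PE[2][2]:
  t=0 PE[2][2]: acc=0 h=0 v=0
  t=1 PE[2][2]: acc=0 h=0 v=0
  t=2 PE[2][2]: acc=0 h=0 v=0
  t=3 PE[2][2]: acc=0 h=0 v=0
  t=4 PE[2][2]: acc=176 h=9 v=176
Under OS (3×3), PE[2][2]:
  t=0 PE[2][2]: acc=0 h=0 v=0
  t=1 PE[2][2]: acc=0 h=0 v=0
  t=2 PE[2][2]: acc=0 h=0 v=0
  t=3 PE[2][2]: acc=0 h=0 v=0
  t=4 PE[2][2]: acc=30 h=5 v=6
Under RS (3×3), PE[2][2]:
  t=0 PE[2][2]: acc=0 h=0 v=0
  t=1 PE[2][2]: acc=0 h=0 v=0
  t=2 PE[2][2]: acc=0 h=0 v=0
  t=3 PE[2][2]: acc=0 h=0 v=0
  t=4 PE[2][2]: acc=66 h=66 v=6

dataflow = RS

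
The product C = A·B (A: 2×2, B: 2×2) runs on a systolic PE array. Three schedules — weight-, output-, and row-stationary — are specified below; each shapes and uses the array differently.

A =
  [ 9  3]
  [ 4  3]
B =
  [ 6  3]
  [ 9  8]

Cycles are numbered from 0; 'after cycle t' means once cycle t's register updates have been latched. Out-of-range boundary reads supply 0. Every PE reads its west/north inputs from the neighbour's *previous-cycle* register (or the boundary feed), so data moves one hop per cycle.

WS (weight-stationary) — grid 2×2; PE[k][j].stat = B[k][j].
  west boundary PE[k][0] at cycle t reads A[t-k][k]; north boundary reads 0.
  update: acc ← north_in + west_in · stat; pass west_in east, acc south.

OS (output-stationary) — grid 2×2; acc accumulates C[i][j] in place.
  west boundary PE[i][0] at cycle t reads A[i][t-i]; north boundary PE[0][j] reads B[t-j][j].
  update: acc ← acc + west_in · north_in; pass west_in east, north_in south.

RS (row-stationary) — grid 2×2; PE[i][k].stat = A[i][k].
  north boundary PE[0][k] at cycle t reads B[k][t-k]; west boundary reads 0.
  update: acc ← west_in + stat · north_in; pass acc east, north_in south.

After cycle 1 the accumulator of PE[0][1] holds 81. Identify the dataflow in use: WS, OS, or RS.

— WS: 2×2; PE[0][1] trace:
  @0  [0,1]  acc 0  |  →0  ↓0
  @1  [0,1]  acc 27  |  →9  ↓27
— OS: 2×2; PE[0][1] trace:
  @0  [0,1]  acc 0  |  →0  ↓0
  @1  [0,1]  acc 27  |  →9  ↓3
— RS: 2×2; PE[0][1] trace:
  @0  [0,1]  acc 0  |  →0  ↓0
  @1  [0,1]  acc 81  |  →81  ↓9

dataflow = RS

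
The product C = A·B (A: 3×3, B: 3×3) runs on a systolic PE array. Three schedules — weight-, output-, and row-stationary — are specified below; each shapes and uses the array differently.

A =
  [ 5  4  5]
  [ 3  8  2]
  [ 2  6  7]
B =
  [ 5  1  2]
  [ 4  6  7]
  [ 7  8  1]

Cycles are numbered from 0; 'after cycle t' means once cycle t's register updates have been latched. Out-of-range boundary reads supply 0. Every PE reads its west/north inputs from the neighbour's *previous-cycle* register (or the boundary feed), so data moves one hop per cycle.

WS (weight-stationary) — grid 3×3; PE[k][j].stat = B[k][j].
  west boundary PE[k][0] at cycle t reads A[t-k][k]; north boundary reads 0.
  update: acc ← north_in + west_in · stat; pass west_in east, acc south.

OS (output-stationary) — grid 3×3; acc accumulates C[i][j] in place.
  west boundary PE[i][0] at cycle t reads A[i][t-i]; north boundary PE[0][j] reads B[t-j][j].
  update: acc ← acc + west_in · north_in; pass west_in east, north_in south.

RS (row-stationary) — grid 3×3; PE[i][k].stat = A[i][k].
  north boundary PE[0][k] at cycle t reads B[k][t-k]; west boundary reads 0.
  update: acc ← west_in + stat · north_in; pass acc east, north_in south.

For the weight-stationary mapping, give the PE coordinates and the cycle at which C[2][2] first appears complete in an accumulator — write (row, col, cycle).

(row, col, cycle) = (2, 2, 6)

Under WS, C[2][2] lands at PE[2][2]:
  [0] (2,2) acc=0 (h:0 v:0)
  [1] (2,2) acc=0 (h:0 v:0)
  [2] (2,2) acc=0 (h:0 v:0)
  [3] (2,2) acc=0 (h:0 v:0)
  [4] (2,2) acc=43 (h:5 v:43)
  [5] (2,2) acc=64 (h:2 v:64)
  [6] (2,2) acc=53 (h:7 v:53)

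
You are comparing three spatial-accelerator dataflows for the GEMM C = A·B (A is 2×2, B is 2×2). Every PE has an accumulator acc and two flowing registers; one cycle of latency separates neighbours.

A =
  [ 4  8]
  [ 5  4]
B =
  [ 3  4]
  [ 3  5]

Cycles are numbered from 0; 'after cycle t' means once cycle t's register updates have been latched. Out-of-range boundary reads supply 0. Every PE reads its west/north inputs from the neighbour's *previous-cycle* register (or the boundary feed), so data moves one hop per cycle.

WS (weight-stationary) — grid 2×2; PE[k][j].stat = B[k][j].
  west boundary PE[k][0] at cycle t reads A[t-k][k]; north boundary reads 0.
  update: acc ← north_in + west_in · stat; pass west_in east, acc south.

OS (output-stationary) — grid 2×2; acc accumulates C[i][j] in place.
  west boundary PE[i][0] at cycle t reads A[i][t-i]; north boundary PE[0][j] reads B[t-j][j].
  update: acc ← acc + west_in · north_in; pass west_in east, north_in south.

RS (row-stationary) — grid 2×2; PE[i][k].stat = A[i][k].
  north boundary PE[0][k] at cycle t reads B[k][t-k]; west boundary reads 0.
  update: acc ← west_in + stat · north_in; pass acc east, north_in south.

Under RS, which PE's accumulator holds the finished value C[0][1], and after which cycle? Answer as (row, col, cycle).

Under RS, C[0][1] lands at PE[0][1]:
  t=0 PE[0][1]: acc=0 h=0 v=0
  t=1 PE[0][1]: acc=36 h=36 v=3
  t=2 PE[0][1]: acc=56 h=56 v=5

(row, col, cycle) = (0, 1, 2)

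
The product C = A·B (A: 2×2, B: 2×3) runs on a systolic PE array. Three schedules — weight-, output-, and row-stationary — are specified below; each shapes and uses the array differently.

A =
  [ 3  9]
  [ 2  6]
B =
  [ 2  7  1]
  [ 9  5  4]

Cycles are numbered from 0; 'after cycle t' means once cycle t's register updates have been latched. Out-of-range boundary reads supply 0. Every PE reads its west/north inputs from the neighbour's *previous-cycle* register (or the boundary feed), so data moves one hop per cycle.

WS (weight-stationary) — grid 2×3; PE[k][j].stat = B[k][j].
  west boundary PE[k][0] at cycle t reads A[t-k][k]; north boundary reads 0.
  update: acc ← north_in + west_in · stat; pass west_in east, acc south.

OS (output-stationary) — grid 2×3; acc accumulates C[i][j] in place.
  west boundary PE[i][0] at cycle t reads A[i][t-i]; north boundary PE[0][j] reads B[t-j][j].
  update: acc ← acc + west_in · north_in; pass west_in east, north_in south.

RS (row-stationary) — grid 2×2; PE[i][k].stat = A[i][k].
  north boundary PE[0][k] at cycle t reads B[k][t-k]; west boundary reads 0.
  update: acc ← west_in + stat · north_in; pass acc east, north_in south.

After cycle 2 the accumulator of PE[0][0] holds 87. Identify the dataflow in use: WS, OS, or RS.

WS (2×3 grid), PE[0][0]:
  @0  [0,0]  acc 6  |  →3  ↓6
  @1  [0,0]  acc 4  |  →2  ↓4
  @2  [0,0]  acc 0  |  →0  ↓0
OS (2×3 grid), PE[0][0]:
  @0  [0,0]  acc 6  |  →3  ↓2
  @1  [0,0]  acc 87  |  →9  ↓9
  @2  [0,0]  acc 87  |  →0  ↓0
RS (2×2 grid), PE[0][0]:
  @0  [0,0]  acc 6  |  →6  ↓2
  @1  [0,0]  acc 21  |  →21  ↓7
  @2  [0,0]  acc 3  |  →3  ↓1

dataflow = OS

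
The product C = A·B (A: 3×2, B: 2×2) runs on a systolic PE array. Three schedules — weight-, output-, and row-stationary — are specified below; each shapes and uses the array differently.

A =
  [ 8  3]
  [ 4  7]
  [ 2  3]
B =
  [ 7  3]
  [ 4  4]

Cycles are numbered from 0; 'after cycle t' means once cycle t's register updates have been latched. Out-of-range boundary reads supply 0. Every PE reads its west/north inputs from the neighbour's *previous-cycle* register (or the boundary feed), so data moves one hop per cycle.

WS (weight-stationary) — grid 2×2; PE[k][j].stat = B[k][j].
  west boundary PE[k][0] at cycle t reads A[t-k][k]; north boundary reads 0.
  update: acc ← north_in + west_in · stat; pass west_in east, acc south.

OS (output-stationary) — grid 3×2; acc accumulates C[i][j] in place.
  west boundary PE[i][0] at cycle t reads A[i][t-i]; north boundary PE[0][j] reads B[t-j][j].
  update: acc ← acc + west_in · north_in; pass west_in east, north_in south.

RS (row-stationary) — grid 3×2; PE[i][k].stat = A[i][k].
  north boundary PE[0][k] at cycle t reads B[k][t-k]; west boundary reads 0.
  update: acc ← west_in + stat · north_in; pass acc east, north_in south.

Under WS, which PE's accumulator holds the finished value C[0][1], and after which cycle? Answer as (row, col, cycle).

(row, col, cycle) = (1, 1, 2)

Under WS, C[0][1] lands at PE[1][1]:
  c0 r1c1: 0 / 0 / 0
  c1 r1c1: 0 / 0 / 0
  c2 r1c1: 36 / 3 / 36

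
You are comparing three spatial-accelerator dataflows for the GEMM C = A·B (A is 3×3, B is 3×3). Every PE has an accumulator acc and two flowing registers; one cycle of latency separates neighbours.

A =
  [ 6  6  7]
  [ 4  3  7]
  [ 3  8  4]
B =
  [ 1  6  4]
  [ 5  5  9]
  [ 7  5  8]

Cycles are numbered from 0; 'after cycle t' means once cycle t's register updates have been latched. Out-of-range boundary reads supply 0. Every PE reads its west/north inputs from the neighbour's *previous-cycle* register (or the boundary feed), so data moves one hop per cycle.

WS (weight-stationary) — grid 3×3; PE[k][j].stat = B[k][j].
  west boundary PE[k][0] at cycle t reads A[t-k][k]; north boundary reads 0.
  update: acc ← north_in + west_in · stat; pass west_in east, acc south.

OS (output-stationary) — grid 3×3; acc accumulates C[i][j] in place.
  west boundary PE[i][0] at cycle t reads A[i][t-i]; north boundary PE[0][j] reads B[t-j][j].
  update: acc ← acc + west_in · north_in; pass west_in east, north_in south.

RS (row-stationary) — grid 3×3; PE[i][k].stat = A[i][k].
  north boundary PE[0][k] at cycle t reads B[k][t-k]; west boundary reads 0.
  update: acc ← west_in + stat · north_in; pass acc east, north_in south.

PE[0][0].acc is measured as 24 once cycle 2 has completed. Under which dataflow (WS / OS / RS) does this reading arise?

— WS: 3×3; PE[0][0] trace:
  after 0 — PE[0][0] acc=6, pass-E 6, pass-S 6
  after 1 — PE[0][0] acc=4, pass-E 4, pass-S 4
  after 2 — PE[0][0] acc=3, pass-E 3, pass-S 3
— OS: 3×3; PE[0][0] trace:
  after 0 — PE[0][0] acc=6, pass-E 6, pass-S 1
  after 1 — PE[0][0] acc=36, pass-E 6, pass-S 5
  after 2 — PE[0][0] acc=85, pass-E 7, pass-S 7
— RS: 3×3; PE[0][0] trace:
  after 0 — PE[0][0] acc=6, pass-E 6, pass-S 1
  after 1 — PE[0][0] acc=36, pass-E 36, pass-S 6
  after 2 — PE[0][0] acc=24, pass-E 24, pass-S 4

dataflow = RS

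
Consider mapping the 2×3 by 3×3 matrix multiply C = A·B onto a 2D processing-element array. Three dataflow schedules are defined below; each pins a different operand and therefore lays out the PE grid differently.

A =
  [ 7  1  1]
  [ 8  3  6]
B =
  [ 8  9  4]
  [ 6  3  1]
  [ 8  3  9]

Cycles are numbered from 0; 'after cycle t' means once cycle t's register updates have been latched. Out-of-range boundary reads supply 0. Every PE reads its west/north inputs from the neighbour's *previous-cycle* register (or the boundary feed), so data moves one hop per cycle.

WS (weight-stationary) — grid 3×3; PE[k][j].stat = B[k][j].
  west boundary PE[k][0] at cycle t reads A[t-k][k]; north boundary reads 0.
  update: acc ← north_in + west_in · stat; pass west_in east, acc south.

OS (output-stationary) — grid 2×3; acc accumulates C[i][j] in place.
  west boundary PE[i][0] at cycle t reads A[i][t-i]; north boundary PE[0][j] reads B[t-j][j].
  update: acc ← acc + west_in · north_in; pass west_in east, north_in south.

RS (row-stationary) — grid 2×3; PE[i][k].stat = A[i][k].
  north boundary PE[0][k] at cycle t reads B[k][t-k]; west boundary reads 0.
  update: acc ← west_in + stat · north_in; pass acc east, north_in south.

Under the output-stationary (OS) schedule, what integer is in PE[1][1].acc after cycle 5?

OS 2×3: PE[1][1] cycle-by-cycle (with neighbour feeds):
  t=0 PE[0][1]: acc=0 h=0 v=0
  t=0 PE[1][0]: acc=0 h=0 v=0
  t=0 PE[1][1]: acc=0 h=0 v=0
  t=1 PE[0][1]: acc=63 h=7 v=9
  t=1 PE[1][0]: acc=64 h=8 v=8
  t=1 PE[1][1]: acc=0 h=0 v=0
  t=2 PE[0][1]: acc=66 h=1 v=3
  t=2 PE[1][0]: acc=82 h=3 v=6
  t=2 PE[1][1]: acc=72 h=8 v=9
  t=3 PE[0][1]: acc=69 h=1 v=3
  t=3 PE[1][0]: acc=130 h=6 v=8
  t=3 PE[1][1]: acc=81 h=3 v=3
  t=4 PE[0][1]: acc=69 h=0 v=0
  t=4 PE[1][0]: acc=130 h=0 v=0
  t=4 PE[1][1]: acc=99 h=6 v=3
  t=5 PE[0][1]: acc=69 h=0 v=0
  t=5 PE[1][0]: acc=130 h=0 v=0
  t=5 PE[1][1]: acc=99 h=0 v=0

PE[1][1].acc = 99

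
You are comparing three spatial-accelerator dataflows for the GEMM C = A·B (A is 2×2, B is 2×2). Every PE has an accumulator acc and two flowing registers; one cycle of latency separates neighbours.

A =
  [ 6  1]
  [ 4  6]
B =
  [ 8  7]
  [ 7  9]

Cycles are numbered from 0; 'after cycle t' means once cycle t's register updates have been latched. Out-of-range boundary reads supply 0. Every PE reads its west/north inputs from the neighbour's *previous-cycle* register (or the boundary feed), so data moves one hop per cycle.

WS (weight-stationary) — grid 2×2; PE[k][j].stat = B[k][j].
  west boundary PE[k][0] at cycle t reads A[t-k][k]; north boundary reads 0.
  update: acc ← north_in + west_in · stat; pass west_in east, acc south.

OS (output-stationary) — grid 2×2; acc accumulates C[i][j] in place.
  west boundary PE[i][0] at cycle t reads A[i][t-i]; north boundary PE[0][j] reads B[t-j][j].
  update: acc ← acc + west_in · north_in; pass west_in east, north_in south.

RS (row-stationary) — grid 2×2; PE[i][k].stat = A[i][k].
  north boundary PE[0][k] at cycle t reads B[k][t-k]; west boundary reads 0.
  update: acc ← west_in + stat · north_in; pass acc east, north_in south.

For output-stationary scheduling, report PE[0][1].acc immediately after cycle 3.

PE[0][1].acc = 51

OS (2×2). Following PE[0][1] plus its west/north inputs:
  after 0 — PE[0][0] acc=48, pass-E 6, pass-S 8
  after 0 — PE[0][1] acc=0, pass-E 0, pass-S 0
  after 1 — PE[0][0] acc=55, pass-E 1, pass-S 7
  after 1 — PE[0][1] acc=42, pass-E 6, pass-S 7
  after 2 — PE[0][0] acc=55, pass-E 0, pass-S 0
  after 2 — PE[0][1] acc=51, pass-E 1, pass-S 9
  after 3 — PE[0][0] acc=55, pass-E 0, pass-S 0
  after 3 — PE[0][1] acc=51, pass-E 0, pass-S 0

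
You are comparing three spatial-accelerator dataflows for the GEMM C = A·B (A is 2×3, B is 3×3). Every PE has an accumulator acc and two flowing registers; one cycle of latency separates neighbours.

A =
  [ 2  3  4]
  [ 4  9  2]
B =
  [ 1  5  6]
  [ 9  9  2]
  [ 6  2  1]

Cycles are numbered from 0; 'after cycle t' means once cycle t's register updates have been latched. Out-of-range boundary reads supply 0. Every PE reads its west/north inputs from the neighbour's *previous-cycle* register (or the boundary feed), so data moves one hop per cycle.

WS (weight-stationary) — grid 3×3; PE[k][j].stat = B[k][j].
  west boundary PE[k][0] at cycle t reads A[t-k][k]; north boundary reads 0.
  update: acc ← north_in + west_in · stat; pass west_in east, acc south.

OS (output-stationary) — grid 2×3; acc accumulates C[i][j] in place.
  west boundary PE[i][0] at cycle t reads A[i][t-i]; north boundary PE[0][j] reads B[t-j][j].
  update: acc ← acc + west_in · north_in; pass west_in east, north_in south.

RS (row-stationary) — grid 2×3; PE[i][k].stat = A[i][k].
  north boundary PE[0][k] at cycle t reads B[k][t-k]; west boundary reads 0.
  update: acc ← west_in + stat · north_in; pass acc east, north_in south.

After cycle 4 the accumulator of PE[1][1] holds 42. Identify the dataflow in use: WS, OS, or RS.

Under WS (3×3), PE[1][1]:
  cycle 0: PE[1][1] → acc 0, east 0, south 0
  cycle 1: PE[1][1] → acc 0, east 0, south 0
  cycle 2: PE[1][1] → acc 37, east 3, south 37
  cycle 3: PE[1][1] → acc 101, east 9, south 101
  cycle 4: PE[1][1] → acc 0, east 0, south 0
Under OS (2×3), PE[1][1]:
  cycle 0: PE[1][1] → acc 0, east 0, south 0
  cycle 1: PE[1][1] → acc 0, east 0, south 0
  cycle 2: PE[1][1] → acc 20, east 4, south 5
  cycle 3: PE[1][1] → acc 101, east 9, south 9
  cycle 4: PE[1][1] → acc 105, east 2, south 2
Under RS (2×3), PE[1][1]:
  cycle 0: PE[1][1] → acc 0, east 0, south 0
  cycle 1: PE[1][1] → acc 0, east 0, south 0
  cycle 2: PE[1][1] → acc 85, east 85, south 9
  cycle 3: PE[1][1] → acc 101, east 101, south 9
  cycle 4: PE[1][1] → acc 42, east 42, south 2

dataflow = RS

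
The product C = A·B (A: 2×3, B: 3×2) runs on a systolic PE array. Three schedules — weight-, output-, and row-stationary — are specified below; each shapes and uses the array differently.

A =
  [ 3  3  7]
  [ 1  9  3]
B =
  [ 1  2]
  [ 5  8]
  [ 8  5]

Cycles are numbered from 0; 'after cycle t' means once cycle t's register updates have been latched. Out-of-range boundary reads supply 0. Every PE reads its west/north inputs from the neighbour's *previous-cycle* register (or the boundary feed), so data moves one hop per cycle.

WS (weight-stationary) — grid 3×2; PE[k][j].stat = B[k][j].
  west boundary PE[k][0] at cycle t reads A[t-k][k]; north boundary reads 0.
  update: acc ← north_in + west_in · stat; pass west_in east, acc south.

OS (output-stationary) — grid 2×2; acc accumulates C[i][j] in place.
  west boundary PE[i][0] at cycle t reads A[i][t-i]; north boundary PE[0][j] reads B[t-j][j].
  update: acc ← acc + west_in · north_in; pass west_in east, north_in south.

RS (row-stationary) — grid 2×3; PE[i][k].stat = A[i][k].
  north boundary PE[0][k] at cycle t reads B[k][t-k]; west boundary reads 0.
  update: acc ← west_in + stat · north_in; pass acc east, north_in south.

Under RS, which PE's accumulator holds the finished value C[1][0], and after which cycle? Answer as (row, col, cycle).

(row, col, cycle) = (1, 2, 3)

RS: C[1][0] accumulates in PE[1][2]:
  after 0 — PE[1][2] acc=0, pass-E 0, pass-S 0
  after 1 — PE[1][2] acc=0, pass-E 0, pass-S 0
  after 2 — PE[1][2] acc=0, pass-E 0, pass-S 0
  after 3 — PE[1][2] acc=70, pass-E 70, pass-S 8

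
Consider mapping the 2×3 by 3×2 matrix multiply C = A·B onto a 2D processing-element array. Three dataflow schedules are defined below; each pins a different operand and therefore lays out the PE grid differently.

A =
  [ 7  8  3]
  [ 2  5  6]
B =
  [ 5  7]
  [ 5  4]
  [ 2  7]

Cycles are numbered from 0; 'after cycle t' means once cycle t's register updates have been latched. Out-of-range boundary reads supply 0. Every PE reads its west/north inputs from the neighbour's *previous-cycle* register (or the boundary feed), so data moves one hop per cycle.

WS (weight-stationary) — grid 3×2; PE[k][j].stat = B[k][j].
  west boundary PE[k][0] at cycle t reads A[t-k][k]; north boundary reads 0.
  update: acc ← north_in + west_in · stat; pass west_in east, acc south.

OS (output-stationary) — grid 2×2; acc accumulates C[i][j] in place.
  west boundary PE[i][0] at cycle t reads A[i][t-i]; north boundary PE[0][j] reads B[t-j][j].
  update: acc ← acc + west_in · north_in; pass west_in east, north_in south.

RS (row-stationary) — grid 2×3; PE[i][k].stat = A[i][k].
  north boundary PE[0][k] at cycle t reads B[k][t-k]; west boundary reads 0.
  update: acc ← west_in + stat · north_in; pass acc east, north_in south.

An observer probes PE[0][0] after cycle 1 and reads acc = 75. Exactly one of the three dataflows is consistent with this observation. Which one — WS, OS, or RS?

WS (3×2 grid), PE[0][0]:
  cycle 0: PE[0][0] → acc 35, east 7, south 35
  cycle 1: PE[0][0] → acc 10, east 2, south 10
OS (2×2 grid), PE[0][0]:
  cycle 0: PE[0][0] → acc 35, east 7, south 5
  cycle 1: PE[0][0] → acc 75, east 8, south 5
RS (2×3 grid), PE[0][0]:
  cycle 0: PE[0][0] → acc 35, east 35, south 5
  cycle 1: PE[0][0] → acc 49, east 49, south 7

dataflow = OS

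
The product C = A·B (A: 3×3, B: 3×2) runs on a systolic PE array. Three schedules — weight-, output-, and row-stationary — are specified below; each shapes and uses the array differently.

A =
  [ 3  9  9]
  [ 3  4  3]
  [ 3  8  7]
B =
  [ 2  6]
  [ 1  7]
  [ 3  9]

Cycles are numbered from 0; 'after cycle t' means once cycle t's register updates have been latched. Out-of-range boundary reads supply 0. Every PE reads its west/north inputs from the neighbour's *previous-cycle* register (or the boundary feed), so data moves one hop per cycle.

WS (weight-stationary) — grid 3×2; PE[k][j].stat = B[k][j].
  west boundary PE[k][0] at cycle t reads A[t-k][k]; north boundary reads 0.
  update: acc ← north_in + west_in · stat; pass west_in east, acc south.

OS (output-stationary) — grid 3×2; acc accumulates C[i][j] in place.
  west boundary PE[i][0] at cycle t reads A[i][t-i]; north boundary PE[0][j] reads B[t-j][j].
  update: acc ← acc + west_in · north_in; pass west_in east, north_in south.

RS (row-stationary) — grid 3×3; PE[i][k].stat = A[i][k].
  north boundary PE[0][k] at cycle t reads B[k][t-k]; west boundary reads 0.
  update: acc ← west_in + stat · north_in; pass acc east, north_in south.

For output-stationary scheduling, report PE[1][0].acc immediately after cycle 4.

OS on a 3×2 grid — tracing PE[1][0] and its feeders:
  cycle 0: PE[0][0] → acc 6, east 3, south 2
  cycle 0: PE[1][0] → acc 0, east 0, south 0
  cycle 1: PE[0][0] → acc 15, east 9, south 1
  cycle 1: PE[1][0] → acc 6, east 3, south 2
  cycle 2: PE[0][0] → acc 42, east 9, south 3
  cycle 2: PE[1][0] → acc 10, east 4, south 1
  cycle 3: PE[0][0] → acc 42, east 0, south 0
  cycle 3: PE[1][0] → acc 19, east 3, south 3
  cycle 4: PE[0][0] → acc 42, east 0, south 0
  cycle 4: PE[1][0] → acc 19, east 0, south 0

PE[1][0].acc = 19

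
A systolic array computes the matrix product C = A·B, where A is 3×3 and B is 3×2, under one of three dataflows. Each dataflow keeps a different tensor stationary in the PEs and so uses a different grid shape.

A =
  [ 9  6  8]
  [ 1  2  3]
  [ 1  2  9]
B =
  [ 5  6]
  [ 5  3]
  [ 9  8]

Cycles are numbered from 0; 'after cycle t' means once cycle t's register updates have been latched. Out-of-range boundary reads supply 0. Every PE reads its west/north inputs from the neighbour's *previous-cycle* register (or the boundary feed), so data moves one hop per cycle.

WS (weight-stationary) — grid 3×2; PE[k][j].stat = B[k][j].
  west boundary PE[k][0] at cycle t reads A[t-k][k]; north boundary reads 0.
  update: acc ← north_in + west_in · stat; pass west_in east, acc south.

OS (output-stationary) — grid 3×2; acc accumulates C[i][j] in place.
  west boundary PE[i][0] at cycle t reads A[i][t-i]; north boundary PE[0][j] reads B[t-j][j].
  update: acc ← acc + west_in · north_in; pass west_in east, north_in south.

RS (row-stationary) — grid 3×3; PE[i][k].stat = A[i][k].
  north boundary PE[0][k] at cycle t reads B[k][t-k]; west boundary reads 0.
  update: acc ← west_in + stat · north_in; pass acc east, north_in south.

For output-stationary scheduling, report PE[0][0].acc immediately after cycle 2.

PE[0][0].acc = 147

Tracing OS — 3×2 array, target PE[0][0]:
  step 0 · PE0,0: acc=45; fwd→9 fwd↓5
  step 1 · PE0,0: acc=75; fwd→6 fwd↓5
  step 2 · PE0,0: acc=147; fwd→8 fwd↓9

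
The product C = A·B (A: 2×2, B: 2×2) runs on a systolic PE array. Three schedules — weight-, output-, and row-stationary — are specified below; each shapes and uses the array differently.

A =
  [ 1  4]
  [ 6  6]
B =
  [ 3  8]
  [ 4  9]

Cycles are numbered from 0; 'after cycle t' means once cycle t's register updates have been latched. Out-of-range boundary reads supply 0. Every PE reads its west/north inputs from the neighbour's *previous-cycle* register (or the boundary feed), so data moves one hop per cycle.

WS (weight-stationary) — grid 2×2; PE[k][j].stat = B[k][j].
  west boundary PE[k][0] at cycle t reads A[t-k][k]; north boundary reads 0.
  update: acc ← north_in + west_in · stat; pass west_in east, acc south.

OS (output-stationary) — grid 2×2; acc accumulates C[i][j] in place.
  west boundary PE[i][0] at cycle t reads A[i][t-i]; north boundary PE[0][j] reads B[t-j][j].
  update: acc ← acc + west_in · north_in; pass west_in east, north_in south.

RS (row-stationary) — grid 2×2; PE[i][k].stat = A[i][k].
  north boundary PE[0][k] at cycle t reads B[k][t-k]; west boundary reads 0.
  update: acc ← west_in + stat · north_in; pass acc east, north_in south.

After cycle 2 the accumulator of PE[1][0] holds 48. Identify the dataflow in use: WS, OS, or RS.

dataflow = RS

WS (2×2 grid), PE[1][0]:
  step 0 · PE1,0: acc=0; fwd→0 fwd↓0
  step 1 · PE1,0: acc=19; fwd→4 fwd↓19
  step 2 · PE1,0: acc=42; fwd→6 fwd↓42
OS (2×2 grid), PE[1][0]:
  step 0 · PE1,0: acc=0; fwd→0 fwd↓0
  step 1 · PE1,0: acc=18; fwd→6 fwd↓3
  step 2 · PE1,0: acc=42; fwd→6 fwd↓4
RS (2×2 grid), PE[1][0]:
  step 0 · PE1,0: acc=0; fwd→0 fwd↓0
  step 1 · PE1,0: acc=18; fwd→18 fwd↓3
  step 2 · PE1,0: acc=48; fwd→48 fwd↓8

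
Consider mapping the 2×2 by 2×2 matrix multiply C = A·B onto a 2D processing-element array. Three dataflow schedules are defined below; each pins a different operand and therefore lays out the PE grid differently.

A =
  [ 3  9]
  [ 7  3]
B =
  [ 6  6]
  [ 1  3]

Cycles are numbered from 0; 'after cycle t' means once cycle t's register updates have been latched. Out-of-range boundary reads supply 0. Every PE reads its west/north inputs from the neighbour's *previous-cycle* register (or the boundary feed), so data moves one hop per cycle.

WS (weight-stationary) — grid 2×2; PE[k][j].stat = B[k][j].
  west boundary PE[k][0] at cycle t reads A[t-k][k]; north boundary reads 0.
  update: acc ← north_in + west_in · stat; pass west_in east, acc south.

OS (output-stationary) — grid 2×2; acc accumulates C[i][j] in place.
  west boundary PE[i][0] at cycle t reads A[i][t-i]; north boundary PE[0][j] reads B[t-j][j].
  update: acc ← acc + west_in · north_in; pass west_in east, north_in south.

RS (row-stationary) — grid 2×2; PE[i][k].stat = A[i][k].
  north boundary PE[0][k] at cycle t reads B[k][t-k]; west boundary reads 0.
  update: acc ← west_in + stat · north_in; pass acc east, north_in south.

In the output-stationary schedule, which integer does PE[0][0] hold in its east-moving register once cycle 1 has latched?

OS (2×2). Following PE[0][0] plus its west/north inputs:
  cycle 0: PE[0][0] → acc 18, east 3, south 6
  cycle 1: PE[0][0] → acc 27, east 9, south 1

register = 9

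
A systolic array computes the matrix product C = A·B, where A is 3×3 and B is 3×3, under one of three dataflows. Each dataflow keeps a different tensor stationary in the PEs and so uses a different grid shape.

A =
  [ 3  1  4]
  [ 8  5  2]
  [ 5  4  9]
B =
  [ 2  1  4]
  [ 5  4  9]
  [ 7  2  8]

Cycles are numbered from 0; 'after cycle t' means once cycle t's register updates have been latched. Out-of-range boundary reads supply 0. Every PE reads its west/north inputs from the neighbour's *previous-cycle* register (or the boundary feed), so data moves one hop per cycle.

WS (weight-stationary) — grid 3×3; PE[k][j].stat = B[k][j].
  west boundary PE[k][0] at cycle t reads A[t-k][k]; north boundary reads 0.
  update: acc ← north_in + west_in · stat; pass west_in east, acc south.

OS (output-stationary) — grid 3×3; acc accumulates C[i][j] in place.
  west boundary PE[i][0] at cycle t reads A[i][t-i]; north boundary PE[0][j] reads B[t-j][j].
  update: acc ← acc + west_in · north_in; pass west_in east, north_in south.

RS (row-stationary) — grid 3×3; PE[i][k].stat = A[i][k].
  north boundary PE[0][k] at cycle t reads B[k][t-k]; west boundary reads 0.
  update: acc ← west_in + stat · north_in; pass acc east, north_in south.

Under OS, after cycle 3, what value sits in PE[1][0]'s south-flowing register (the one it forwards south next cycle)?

OS 3×3: PE[1][0] cycle-by-cycle (with neighbour feeds):
  @0  [0,0]  acc 6  |  →3  ↓2
  @0  [1,0]  acc 0  |  →0  ↓0
  @1  [0,0]  acc 11  |  →1  ↓5
  @1  [1,0]  acc 16  |  →8  ↓2
  @2  [0,0]  acc 39  |  →4  ↓7
  @2  [1,0]  acc 41  |  →5  ↓5
  @3  [0,0]  acc 39  |  →0  ↓0
  @3  [1,0]  acc 55  |  →2  ↓7

register = 7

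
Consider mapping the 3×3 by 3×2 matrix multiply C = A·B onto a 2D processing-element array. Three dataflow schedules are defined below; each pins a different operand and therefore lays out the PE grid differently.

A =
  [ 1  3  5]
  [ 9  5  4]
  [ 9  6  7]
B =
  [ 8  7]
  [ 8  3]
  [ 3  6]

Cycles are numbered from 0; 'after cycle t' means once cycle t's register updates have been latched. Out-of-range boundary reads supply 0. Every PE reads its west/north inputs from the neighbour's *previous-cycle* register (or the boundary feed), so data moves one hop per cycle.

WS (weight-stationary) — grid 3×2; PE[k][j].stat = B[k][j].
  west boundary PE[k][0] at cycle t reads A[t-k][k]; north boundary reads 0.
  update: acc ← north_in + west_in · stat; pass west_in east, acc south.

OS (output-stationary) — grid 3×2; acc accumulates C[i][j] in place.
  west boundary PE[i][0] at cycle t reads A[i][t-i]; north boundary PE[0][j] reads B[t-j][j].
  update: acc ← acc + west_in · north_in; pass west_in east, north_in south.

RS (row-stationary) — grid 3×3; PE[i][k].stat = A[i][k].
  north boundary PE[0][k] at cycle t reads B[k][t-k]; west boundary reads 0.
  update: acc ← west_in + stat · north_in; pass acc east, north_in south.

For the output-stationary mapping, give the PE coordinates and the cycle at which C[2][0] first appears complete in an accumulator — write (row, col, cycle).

(row, col, cycle) = (2, 0, 4)

Under OS, C[2][0] lands at PE[2][0]:
  t=0 PE[2][0]: acc=0 h=0 v=0
  t=1 PE[2][0]: acc=0 h=0 v=0
  t=2 PE[2][0]: acc=72 h=9 v=8
  t=3 PE[2][0]: acc=120 h=6 v=8
  t=4 PE[2][0]: acc=141 h=7 v=3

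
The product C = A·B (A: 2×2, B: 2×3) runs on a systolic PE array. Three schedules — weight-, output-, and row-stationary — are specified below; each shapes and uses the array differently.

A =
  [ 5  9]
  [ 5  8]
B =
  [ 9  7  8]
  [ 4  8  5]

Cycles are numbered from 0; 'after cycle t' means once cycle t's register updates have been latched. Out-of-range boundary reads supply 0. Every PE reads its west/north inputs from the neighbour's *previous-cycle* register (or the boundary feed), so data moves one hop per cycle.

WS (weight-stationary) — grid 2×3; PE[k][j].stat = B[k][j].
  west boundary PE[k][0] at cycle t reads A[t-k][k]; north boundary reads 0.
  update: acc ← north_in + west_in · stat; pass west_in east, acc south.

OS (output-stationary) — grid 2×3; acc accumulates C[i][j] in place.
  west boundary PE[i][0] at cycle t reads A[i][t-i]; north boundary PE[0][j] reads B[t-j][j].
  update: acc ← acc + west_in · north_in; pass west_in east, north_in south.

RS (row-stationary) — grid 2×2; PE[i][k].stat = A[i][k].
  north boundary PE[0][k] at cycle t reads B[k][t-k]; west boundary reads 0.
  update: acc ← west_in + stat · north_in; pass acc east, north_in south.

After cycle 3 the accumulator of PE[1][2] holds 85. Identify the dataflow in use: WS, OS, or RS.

dataflow = WS

Under WS (2×3), PE[1][2]:
  t=0 PE[1][2]: acc=0 h=0 v=0
  t=1 PE[1][2]: acc=0 h=0 v=0
  t=2 PE[1][2]: acc=0 h=0 v=0
  t=3 PE[1][2]: acc=85 h=9 v=85
Under OS (2×3), PE[1][2]:
  t=0 PE[1][2]: acc=0 h=0 v=0
  t=1 PE[1][2]: acc=0 h=0 v=0
  t=2 PE[1][2]: acc=0 h=0 v=0
  t=3 PE[1][2]: acc=40 h=5 v=8
RS (2×2): PE[1][2] does not exist.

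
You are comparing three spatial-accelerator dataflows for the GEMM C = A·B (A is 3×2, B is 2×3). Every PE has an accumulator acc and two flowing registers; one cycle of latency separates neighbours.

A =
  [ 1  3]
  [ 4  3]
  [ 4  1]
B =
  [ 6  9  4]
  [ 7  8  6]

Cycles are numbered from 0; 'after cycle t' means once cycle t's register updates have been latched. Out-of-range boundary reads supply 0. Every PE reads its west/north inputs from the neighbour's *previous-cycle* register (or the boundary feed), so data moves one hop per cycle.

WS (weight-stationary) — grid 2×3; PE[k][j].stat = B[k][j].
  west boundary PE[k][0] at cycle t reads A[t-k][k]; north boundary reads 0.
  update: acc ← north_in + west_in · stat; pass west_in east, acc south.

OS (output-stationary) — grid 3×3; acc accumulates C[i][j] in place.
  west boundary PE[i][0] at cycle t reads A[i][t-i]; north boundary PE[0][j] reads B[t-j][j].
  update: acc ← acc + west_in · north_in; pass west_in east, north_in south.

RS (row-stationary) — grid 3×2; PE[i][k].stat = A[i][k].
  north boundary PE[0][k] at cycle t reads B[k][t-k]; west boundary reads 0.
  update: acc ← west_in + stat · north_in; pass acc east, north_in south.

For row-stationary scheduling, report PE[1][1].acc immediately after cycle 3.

RS on a 3×2 grid — tracing PE[1][1] and its feeders:
  step 0 · PE0,1: acc=0; fwd→0 fwd↓0
  step 0 · PE1,0: acc=0; fwd→0 fwd↓0
  step 0 · PE1,1: acc=0; fwd→0 fwd↓0
  step 1 · PE0,1: acc=27; fwd→27 fwd↓7
  step 1 · PE1,0: acc=24; fwd→24 fwd↓6
  step 1 · PE1,1: acc=0; fwd→0 fwd↓0
  step 2 · PE0,1: acc=33; fwd→33 fwd↓8
  step 2 · PE1,0: acc=36; fwd→36 fwd↓9
  step 2 · PE1,1: acc=45; fwd→45 fwd↓7
  step 3 · PE0,1: acc=22; fwd→22 fwd↓6
  step 3 · PE1,0: acc=16; fwd→16 fwd↓4
  step 3 · PE1,1: acc=60; fwd→60 fwd↓8

PE[1][1].acc = 60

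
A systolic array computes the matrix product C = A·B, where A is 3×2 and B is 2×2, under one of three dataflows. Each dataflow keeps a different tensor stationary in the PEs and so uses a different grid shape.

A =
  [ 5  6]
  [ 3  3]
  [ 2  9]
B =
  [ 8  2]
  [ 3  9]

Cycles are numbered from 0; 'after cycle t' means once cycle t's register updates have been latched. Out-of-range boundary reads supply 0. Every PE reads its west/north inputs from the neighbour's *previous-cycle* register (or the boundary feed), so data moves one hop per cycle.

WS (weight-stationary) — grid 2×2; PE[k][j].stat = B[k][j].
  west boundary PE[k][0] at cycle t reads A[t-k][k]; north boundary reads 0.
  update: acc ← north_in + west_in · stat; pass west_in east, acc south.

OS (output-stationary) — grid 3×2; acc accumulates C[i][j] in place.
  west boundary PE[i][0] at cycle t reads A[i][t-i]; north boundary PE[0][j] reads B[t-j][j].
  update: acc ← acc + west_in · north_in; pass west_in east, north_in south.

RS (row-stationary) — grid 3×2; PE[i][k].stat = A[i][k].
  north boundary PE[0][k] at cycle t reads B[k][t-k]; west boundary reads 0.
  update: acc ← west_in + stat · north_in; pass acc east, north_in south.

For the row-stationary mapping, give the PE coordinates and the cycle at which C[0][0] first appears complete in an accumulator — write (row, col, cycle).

RS — PE[0][1] is where C[0][0] collects:
  after 0 — PE[0][1] acc=0, pass-E 0, pass-S 0
  after 1 — PE[0][1] acc=58, pass-E 58, pass-S 3

(row, col, cycle) = (0, 1, 1)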